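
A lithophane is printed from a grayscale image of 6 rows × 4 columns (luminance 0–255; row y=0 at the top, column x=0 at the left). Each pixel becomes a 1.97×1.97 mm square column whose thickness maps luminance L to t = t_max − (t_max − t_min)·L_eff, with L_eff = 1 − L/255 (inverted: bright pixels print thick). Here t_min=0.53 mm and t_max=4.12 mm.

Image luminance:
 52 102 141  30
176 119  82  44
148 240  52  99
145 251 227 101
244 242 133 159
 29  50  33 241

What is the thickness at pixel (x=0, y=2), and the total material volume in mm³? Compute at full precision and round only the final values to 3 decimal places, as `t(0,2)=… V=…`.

t(0,2)=2.614 V=220.925

span = t_max - t_min = 4.12 - 0.53 = 3.590
L(0,2) = 148, L_eff = 1 - 148/255 = 0.419608 (inverted)
t(0,2) = 4.12 - 3.590·0.419608 = 2.614
Σt over all 6·4 pixels = 72581/1275 ≈ 56.9262745
V = pitch²·Σt = 1.97²·72581/1275 = 220.925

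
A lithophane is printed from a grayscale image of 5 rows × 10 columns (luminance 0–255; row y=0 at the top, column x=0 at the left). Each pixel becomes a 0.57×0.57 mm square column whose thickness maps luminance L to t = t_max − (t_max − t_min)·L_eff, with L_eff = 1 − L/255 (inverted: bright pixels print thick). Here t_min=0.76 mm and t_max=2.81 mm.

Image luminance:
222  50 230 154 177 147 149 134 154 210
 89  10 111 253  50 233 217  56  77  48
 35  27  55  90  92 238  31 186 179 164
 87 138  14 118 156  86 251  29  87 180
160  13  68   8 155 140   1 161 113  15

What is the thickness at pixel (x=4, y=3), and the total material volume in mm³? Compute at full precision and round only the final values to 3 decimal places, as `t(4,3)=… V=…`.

span = t_max - t_min = 2.81 - 0.76 = 2.050
L(4,3) = 156, L_eff = 1 - 156/255 = 0.388235 (inverted)
t(4,3) = 2.81 - 2.050·0.388235 = 2.014
Σt over all 5·10 pixels = 6376/75 ≈ 85.0133333
V = pitch²·Σt = 0.57²·6376/75 = 27.621

t(4,3)=2.014 V=27.621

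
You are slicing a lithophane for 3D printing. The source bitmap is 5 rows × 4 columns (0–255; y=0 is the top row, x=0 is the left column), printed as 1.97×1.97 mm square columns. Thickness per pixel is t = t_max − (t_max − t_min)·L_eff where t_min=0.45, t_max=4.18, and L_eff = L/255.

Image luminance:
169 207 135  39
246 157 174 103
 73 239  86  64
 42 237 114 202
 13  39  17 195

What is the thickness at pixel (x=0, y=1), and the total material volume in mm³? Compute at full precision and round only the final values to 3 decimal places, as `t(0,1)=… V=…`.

t(0,1)=0.582 V=179.629

span = t_max - t_min = 4.18 - 0.45 = 3.730
L(0,1) = 246, L_eff = 246/255 = 0.964706
t(0,1) = 4.18 - 3.730·0.964706 = 0.582
Σt over all 5·4 pixels = 1180277/25500 ≈ 46.2853725
V = pitch²·Σt = 1.97²·1180277/25500 = 179.629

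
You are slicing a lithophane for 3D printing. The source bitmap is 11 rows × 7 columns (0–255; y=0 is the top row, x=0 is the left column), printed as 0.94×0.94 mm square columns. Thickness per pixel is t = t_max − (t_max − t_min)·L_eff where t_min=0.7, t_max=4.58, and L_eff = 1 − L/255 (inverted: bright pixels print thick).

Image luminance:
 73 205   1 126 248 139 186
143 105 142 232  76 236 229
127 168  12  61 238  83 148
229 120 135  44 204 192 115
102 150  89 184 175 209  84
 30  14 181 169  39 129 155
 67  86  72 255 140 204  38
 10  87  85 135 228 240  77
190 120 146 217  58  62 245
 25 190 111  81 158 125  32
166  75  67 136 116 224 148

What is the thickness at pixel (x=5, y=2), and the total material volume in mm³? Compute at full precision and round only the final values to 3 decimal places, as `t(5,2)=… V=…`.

t(5,2)=1.963 V=183.994

span = t_max - t_min = 4.58 - 0.7 = 3.880
L(5,2) = 83, L_eff = 1 - 83/255 = 0.674510 (inverted)
t(5,2) = 4.58 - 3.880·0.674510 = 1.963
Σt over all 11·7 pixels = 884989/4250 ≈ 208.2327059
V = pitch²·Σt = 0.94²·884989/4250 = 183.994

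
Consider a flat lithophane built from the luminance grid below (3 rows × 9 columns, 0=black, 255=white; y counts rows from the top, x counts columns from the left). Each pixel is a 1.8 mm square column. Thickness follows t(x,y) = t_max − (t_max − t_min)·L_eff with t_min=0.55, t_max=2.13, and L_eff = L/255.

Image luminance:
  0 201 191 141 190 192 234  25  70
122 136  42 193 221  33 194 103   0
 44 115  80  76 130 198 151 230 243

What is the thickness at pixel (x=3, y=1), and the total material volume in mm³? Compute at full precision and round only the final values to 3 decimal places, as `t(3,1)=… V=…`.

t(3,1)=0.934 V=114.965

span = t_max - t_min = 2.13 - 0.55 = 1.580
L(3,1) = 193, L_eff = 193/255 = 0.756863
t(3,1) = 2.13 - 1.580·0.756863 = 0.934
Σt over all 3·9 pixels = 60321/1700 ≈ 35.4829412
V = pitch²·Σt = 1.8²·60321/1700 = 114.965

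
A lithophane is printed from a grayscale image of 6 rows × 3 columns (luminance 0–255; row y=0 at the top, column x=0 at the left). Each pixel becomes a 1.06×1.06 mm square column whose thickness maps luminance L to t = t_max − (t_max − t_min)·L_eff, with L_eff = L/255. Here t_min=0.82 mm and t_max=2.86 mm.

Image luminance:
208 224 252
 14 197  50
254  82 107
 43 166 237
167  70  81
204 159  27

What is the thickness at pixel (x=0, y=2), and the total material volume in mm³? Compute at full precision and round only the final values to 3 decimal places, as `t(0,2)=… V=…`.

t(0,2)=0.828 V=34.993

span = t_max - t_min = 2.86 - 0.82 = 2.040
L(0,2) = 254, L_eff = 254/255 = 0.996078
t(0,2) = 2.86 - 2.040·0.996078 = 0.828
Σt over all 6·3 pixels = 31.144
V = pitch²·Σt = 1.06²·31.144 = 34.993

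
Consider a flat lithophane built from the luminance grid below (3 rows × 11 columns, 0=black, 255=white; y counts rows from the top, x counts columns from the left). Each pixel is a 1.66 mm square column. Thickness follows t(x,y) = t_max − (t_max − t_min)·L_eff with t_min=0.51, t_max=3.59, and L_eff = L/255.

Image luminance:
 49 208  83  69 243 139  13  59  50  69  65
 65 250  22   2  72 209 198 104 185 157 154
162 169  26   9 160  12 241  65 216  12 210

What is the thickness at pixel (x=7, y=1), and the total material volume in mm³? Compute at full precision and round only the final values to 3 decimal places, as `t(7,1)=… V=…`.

span = t_max - t_min = 3.59 - 0.51 = 3.080
L(7,1) = 104, L_eff = 104/255 = 0.407843
t(7,1) = 3.59 - 3.080·0.407843 = 2.334
Σt over all 3·11 pixels = 622303/8500 ≈ 73.2121176
V = pitch²·Σt = 1.66²·622303/8500 = 201.743

t(7,1)=2.334 V=201.743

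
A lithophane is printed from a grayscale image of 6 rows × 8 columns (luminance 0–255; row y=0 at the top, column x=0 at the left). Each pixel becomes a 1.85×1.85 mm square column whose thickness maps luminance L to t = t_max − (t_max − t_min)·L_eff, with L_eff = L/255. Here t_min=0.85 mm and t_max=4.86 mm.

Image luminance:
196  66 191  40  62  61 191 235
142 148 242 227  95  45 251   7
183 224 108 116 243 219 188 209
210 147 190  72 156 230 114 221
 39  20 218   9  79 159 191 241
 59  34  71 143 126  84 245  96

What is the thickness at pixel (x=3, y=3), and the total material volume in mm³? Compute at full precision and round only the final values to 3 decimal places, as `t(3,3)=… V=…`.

t(3,3)=3.728 V=430.107

span = t_max - t_min = 4.86 - 0.85 = 4.010
L(3,3) = 72, L_eff = 72/255 = 0.282353
t(3,3) = 4.86 - 4.010·0.282353 = 3.728
Σt over all 6·8 pixels = 1068199/8500 ≈ 125.6704706
V = pitch²·Σt = 1.85²·1068199/8500 = 430.107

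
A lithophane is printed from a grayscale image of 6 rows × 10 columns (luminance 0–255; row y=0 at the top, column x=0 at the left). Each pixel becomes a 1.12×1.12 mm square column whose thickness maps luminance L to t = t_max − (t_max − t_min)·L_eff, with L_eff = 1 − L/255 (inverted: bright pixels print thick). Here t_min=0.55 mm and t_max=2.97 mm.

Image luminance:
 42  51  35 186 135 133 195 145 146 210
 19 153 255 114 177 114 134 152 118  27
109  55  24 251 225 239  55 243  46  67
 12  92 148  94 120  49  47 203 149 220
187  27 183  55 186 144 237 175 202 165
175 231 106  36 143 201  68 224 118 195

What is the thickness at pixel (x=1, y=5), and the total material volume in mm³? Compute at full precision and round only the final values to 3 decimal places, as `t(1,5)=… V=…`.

t(1,5)=2.742 V=137.191

span = t_max - t_min = 2.97 - 0.55 = 2.420
L(1,5) = 231, L_eff = 1 - 231/255 = 0.094118 (inverted)
t(1,5) = 2.97 - 2.420·0.094118 = 2.742
Σt over all 6·10 pixels = 1394437/12750 ≈ 109.3676078
V = pitch²·Σt = 1.12²·1394437/12750 = 137.191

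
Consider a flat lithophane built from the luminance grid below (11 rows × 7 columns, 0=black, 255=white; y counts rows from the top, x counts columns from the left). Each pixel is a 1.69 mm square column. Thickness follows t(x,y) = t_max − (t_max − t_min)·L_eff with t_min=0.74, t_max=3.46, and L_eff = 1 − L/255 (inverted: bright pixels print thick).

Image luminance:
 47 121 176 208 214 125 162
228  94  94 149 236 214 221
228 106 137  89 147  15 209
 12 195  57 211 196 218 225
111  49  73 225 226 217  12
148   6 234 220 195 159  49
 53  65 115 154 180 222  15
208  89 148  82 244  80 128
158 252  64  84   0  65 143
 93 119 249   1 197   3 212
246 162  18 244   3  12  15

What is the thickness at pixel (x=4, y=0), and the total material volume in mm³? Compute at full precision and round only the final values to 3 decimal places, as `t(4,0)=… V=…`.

span = t_max - t_min = 3.46 - 0.74 = 2.720
L(4,0) = 214, L_eff = 1 - 214/255 = 0.160784 (inverted)
t(4,0) = 3.46 - 2.720·0.160784 = 3.023
Σt over all 11·7 pixels = 125783/750 ≈ 167.7106667
V = pitch²·Σt = 1.69²·125783/750 = 478.998

t(4,0)=3.023 V=478.998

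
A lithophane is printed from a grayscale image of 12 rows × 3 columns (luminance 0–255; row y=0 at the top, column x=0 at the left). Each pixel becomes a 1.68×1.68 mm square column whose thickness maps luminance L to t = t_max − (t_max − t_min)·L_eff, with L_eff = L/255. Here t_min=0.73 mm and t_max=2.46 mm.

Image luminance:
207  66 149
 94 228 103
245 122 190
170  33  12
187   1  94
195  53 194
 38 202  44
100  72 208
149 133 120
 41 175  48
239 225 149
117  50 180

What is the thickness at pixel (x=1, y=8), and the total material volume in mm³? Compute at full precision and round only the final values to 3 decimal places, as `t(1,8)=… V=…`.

t(1,8)=1.558 V=161.239

span = t_max - t_min = 2.46 - 0.73 = 1.730
L(1,8) = 133, L_eff = 133/255 = 0.521569
t(1,8) = 2.46 - 1.730·0.521569 = 1.558
Σt over all 12·3 pixels = 1456771/25500 ≈ 57.1282745
V = pitch²·Σt = 1.68²·1456771/25500 = 161.239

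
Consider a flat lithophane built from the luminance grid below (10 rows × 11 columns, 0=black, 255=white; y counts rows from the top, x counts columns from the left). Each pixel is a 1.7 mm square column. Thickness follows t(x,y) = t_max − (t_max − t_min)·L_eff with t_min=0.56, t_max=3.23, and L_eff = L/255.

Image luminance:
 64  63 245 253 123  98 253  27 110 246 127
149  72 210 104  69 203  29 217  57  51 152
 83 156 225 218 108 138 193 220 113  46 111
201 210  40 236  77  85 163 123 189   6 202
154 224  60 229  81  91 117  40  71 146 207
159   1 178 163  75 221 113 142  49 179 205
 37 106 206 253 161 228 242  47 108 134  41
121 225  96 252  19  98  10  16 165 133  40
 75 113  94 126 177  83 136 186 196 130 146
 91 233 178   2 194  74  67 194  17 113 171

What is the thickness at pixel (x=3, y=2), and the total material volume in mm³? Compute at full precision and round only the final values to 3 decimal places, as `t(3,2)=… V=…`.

span = t_max - t_min = 3.23 - 0.56 = 2.670
L(3,2) = 218, L_eff = 218/255 = 0.854902
t(3,2) = 3.23 - 2.670·0.854902 = 0.947
Σt over all 10·11 pixels = 864597/4250 ≈ 203.4345882
V = pitch²·Σt = 1.7²·864597/4250 = 587.926

t(3,2)=0.947 V=587.926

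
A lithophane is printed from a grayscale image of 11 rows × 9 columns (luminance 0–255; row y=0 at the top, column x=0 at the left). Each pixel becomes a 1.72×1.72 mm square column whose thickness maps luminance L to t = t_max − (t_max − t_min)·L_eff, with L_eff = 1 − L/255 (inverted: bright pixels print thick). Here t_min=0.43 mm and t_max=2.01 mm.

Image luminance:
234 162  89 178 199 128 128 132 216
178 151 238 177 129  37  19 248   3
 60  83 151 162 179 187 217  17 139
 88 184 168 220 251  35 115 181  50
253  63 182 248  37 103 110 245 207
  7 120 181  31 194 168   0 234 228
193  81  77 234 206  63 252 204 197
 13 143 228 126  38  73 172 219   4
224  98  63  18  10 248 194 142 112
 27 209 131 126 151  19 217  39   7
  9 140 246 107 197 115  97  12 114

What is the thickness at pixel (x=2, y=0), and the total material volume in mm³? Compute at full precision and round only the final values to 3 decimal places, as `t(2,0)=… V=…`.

span = t_max - t_min = 2.01 - 0.43 = 1.580
L(2,0) = 89, L_eff = 1 - 89/255 = 0.650980 (inverted)
t(2,0) = 2.01 - 1.580·0.650980 = 0.981
Σt over all 11·9 pixels = 3193097/25500 ≈ 125.2194902
V = pitch²·Σt = 1.72²·3193097/25500 = 370.449

t(2,0)=0.981 V=370.449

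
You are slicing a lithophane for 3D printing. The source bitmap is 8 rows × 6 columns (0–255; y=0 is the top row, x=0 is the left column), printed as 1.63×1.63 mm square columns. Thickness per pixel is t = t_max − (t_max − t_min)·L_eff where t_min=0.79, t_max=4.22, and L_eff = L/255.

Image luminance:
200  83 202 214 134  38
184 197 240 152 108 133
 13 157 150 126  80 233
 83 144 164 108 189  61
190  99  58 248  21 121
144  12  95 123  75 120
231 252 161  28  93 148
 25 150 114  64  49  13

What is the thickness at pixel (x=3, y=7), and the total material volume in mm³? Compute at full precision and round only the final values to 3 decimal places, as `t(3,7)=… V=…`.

span = t_max - t_min = 4.22 - 0.79 = 3.430
L(3,7) = 64, L_eff = 64/255 = 0.250980
t(3,7) = 4.22 - 3.430·0.250980 = 3.359
Σt over all 8·6 pixels = 1032673/8500 ≈ 121.4909412
V = pitch²·Σt = 1.63²·1032673/8500 = 322.789

t(3,7)=3.359 V=322.789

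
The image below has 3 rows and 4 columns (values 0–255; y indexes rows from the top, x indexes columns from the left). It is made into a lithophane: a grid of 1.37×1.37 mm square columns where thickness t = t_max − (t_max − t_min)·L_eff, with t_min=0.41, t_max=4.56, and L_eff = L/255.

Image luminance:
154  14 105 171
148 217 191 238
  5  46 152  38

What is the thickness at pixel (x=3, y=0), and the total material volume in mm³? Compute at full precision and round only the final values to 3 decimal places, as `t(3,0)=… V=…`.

t(3,0)=1.777 V=57.527

span = t_max - t_min = 4.56 - 0.41 = 4.150
L(3,0) = 171, L_eff = 171/255 = 0.670588
t(3,0) = 4.56 - 4.150·0.670588 = 1.777
Σt over all 3·4 pixels = 30.65
V = pitch²·Σt = 1.37²·30.65 = 57.527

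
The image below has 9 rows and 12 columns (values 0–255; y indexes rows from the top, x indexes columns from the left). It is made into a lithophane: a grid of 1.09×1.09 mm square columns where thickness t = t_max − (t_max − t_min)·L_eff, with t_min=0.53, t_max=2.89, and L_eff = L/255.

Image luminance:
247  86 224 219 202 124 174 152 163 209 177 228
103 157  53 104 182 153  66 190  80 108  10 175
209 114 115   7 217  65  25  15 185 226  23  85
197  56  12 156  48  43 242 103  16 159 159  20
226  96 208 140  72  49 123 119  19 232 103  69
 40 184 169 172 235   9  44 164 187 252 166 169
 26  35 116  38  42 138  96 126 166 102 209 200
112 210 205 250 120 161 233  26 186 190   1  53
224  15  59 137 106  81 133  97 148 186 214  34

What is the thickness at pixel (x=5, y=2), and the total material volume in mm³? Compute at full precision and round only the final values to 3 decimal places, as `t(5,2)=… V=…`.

span = t_max - t_min = 2.89 - 0.53 = 2.360
L(5,2) = 65, L_eff = 65/255 = 0.254902
t(5,2) = 2.89 - 2.360·0.254902 = 2.288
Σt over all 9·12 pixels = 235054/1275 ≈ 184.3560784
V = pitch²·Σt = 1.09²·235054/1275 = 219.033

t(5,2)=2.288 V=219.033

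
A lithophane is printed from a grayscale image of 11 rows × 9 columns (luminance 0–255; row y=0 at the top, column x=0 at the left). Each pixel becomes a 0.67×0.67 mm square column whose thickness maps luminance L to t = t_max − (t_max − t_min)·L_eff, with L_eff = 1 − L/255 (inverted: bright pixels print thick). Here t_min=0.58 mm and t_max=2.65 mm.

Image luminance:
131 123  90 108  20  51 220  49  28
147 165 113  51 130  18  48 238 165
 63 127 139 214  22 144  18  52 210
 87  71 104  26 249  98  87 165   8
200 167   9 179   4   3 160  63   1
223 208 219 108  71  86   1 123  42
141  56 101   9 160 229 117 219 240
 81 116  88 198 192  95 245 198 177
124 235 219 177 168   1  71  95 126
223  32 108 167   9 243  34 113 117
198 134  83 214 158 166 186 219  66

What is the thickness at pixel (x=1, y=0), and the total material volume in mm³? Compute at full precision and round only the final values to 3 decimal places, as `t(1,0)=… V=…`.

span = t_max - t_min = 2.65 - 0.58 = 2.070
L(1,0) = 123, L_eff = 1 - 123/255 = 0.517647 (inverted)
t(1,0) = 2.65 - 2.070·0.517647 = 1.578
Σt over all 11·9 pixels = 328914/2125 ≈ 154.7830588
V = pitch²·Σt = 0.67²·328914/2125 = 69.482

t(1,0)=1.578 V=69.482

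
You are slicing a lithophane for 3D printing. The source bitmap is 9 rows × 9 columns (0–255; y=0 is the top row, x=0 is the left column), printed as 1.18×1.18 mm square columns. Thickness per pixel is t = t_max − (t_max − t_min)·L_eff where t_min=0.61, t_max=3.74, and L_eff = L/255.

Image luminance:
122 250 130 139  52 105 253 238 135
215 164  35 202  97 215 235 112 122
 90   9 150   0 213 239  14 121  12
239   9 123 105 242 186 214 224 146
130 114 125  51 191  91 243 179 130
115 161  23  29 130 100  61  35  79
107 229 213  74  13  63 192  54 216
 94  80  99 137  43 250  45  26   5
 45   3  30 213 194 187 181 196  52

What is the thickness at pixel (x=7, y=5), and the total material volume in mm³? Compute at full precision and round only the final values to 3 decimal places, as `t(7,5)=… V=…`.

t(7,5)=3.310 V=247.742

span = t_max - t_min = 3.74 - 0.61 = 3.130
L(7,5) = 35, L_eff = 35/255 = 0.137255
t(7,5) = 3.74 - 3.130·0.137255 = 3.310
Σt over all 9·9 pixels = 302471/1700 ≈ 177.9241176
V = pitch²·Σt = 1.18²·302471/1700 = 247.742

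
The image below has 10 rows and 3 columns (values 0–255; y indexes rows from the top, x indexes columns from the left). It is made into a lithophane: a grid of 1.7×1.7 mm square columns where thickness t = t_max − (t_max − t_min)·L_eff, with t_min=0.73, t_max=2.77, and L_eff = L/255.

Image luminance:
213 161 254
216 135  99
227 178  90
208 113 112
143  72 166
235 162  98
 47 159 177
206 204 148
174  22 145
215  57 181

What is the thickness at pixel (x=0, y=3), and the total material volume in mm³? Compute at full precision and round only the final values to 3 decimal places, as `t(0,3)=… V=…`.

t(0,3)=1.106 V=133.414

span = t_max - t_min = 2.77 - 0.73 = 2.040
L(0,3) = 208, L_eff = 208/255 = 0.815686
t(0,3) = 2.77 - 2.040·0.815686 = 1.106
Σt over all 10·3 pixels = 46.164
V = pitch²·Σt = 1.7²·46.164 = 133.414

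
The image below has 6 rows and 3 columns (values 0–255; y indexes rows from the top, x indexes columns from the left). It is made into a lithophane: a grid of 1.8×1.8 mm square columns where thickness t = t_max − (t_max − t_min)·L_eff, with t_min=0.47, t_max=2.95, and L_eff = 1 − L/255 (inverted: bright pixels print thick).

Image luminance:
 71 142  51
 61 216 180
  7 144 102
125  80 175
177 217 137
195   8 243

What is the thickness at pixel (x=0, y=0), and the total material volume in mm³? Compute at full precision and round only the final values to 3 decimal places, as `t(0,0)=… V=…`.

t(0,0)=1.161 V=100.862

span = t_max - t_min = 2.95 - 0.47 = 2.480
L(0,0) = 71, L_eff = 1 - 71/255 = 0.721569 (inverted)
t(0,0) = 2.95 - 2.480·0.721569 = 1.161
Σt over all 6·3 pixels = 132303/4250 ≈ 31.1301176
V = pitch²·Σt = 1.8²·132303/4250 = 100.862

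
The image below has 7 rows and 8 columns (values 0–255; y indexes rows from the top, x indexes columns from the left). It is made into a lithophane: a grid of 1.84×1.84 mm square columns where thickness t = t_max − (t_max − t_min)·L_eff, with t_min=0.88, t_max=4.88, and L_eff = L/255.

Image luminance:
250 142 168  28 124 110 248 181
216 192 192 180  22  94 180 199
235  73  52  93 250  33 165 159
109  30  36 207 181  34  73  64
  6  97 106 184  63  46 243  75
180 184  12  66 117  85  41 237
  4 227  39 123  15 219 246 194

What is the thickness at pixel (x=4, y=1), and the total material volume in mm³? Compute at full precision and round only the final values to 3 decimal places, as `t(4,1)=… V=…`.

span = t_max - t_min = 4.88 - 0.88 = 4.000
L(4,1) = 22, L_eff = 22/255 = 0.086275
t(4,1) = 4.88 - 4.000·0.086275 = 4.535
Σt over all 7·8 pixels = 205852/1275 ≈ 161.4525490
V = pitch²·Σt = 1.84²·205852/1275 = 546.614

t(4,1)=4.535 V=546.614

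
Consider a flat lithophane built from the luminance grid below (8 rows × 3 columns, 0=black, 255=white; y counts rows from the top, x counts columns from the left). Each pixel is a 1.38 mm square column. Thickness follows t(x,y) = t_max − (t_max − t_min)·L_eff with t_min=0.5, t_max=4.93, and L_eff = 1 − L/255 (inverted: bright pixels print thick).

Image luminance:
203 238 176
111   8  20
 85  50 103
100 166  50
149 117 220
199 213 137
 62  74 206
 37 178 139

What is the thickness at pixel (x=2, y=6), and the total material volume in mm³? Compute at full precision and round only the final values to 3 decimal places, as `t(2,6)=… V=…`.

t(2,6)=4.079 V=123.462

span = t_max - t_min = 4.93 - 0.5 = 4.430
L(2,6) = 206, L_eff = 1 - 206/255 = 0.192157 (inverted)
t(2,6) = 4.93 - 4.430·0.192157 = 4.079
Σt over all 8·3 pixels = 1653163/25500 ≈ 64.8299216
V = pitch²·Σt = 1.38²·1653163/25500 = 123.462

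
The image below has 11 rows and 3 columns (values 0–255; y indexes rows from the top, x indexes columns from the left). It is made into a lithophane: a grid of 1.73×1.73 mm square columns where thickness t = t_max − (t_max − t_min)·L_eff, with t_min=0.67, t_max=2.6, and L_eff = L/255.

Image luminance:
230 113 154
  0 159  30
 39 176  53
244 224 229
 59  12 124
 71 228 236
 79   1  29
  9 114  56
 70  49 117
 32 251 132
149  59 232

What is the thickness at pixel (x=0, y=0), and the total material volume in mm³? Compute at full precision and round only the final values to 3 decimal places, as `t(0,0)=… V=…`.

span = t_max - t_min = 2.6 - 0.67 = 1.930
L(0,0) = 230, L_eff = 230/255 = 0.901961
t(0,0) = 2.6 - 1.930·0.901961 = 0.859
Σt over all 11·3 pixels = 73111/1275 ≈ 57.3419608
V = pitch²·Σt = 1.73²·73111/1275 = 171.619

t(0,0)=0.859 V=171.619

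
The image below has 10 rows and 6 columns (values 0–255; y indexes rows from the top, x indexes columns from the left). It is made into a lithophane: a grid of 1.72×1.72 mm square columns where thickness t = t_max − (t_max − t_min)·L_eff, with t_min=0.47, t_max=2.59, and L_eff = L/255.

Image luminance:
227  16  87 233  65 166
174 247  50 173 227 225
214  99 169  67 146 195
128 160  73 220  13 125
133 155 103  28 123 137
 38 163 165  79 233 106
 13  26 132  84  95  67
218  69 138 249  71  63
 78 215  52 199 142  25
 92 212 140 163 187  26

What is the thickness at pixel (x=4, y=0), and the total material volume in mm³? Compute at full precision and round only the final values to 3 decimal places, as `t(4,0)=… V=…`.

span = t_max - t_min = 2.59 - 0.47 = 2.120
L(4,0) = 65, L_eff = 65/255 = 0.254902
t(4,0) = 2.59 - 2.120·0.254902 = 2.050
Σt over all 10·6 pixels = 34213/375 ≈ 91.2346667
V = pitch²·Σt = 1.72²·34213/375 = 269.909

t(4,0)=2.050 V=269.909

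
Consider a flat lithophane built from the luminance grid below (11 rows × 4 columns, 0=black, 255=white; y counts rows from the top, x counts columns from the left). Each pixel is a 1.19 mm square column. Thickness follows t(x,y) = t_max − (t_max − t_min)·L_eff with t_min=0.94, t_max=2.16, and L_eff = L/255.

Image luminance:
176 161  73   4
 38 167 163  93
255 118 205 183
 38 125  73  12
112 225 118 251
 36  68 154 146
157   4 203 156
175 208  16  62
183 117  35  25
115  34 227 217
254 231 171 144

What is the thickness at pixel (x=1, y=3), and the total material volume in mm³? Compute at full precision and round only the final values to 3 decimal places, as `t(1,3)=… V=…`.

t(1,3)=1.562 V=95.779

span = t_max - t_min = 2.16 - 0.94 = 1.220
L(1,3) = 125, L_eff = 125/255 = 0.490196
t(1,3) = 2.16 - 1.220·0.490196 = 1.562
Σt over all 11·4 pixels = 431176/6375 ≈ 67.6354510
V = pitch²·Σt = 1.19²·431176/6375 = 95.779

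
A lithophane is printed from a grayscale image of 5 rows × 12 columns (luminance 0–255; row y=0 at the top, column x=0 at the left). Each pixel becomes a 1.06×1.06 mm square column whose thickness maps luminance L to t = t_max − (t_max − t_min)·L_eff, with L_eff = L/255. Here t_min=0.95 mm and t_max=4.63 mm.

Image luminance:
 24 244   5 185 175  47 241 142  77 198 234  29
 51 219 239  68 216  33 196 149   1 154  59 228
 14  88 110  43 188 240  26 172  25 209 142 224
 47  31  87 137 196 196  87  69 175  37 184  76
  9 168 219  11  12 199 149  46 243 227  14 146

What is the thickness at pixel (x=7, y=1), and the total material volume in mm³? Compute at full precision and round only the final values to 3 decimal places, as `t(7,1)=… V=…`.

t(7,1)=2.480 V=191.172

span = t_max - t_min = 4.63 - 0.95 = 3.680
L(7,1) = 149, L_eff = 149/255 = 0.584314
t(7,1) = 4.63 - 3.680·0.584314 = 2.480
Σt over all 5·12 pixels = 216931/1275 ≈ 170.1419608
V = pitch²·Σt = 1.06²·216931/1275 = 191.172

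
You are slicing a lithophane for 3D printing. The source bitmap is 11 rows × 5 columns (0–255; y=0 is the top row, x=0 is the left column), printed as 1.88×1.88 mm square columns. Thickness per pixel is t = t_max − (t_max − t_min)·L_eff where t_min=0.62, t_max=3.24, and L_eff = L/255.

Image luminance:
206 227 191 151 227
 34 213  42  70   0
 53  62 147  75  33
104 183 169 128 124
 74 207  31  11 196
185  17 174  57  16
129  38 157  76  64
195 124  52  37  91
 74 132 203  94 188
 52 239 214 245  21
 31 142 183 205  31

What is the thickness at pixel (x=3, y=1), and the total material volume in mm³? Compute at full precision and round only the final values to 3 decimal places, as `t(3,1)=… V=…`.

t(3,1)=2.521 V=396.547

span = t_max - t_min = 3.24 - 0.62 = 2.620
L(3,1) = 70, L_eff = 70/255 = 0.274510
t(3,1) = 3.24 - 2.620·0.274510 = 2.521
Σt over all 11·5 pixels = 715253/6375 ≈ 112.1965490
V = pitch²·Σt = 1.88²·715253/6375 = 396.547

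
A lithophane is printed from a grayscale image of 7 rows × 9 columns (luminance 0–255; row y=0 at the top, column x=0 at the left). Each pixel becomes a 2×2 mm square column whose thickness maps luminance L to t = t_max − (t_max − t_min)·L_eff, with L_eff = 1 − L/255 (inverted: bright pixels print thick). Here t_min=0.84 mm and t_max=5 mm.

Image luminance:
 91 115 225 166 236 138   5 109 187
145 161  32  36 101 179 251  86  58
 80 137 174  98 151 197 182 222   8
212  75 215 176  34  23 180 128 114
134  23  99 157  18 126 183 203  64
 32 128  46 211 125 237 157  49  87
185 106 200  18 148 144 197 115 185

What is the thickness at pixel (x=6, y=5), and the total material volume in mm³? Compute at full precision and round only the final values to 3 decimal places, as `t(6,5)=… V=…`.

span = t_max - t_min = 5 - 0.84 = 4.160
L(6,5) = 157, L_eff = 1 - 157/255 = 0.384314 (inverted)
t(6,5) = 5 - 4.160·0.384314 = 3.401
Σt over all 7·9 pixels = 1180181/6375 ≈ 185.1264314
V = pitch²·Σt = 2²·1180181/6375 = 740.506

t(6,5)=3.401 V=740.506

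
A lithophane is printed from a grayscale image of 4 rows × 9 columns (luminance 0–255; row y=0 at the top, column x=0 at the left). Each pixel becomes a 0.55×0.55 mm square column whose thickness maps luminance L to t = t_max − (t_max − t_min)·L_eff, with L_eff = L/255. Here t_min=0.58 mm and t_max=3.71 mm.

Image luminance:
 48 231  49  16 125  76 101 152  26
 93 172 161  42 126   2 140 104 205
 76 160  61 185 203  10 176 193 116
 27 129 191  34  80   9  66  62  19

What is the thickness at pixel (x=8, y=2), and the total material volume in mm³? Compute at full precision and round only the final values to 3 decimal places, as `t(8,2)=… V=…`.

t(8,2)=2.286 V=26.790

span = t_max - t_min = 3.71 - 0.58 = 3.130
L(8,2) = 116, L_eff = 116/255 = 0.454902
t(8,2) = 3.71 - 3.130·0.454902 = 2.286
Σt over all 4·9 pixels = 376387/4250 ≈ 88.5616471
V = pitch²·Σt = 0.55²·376387/4250 = 26.790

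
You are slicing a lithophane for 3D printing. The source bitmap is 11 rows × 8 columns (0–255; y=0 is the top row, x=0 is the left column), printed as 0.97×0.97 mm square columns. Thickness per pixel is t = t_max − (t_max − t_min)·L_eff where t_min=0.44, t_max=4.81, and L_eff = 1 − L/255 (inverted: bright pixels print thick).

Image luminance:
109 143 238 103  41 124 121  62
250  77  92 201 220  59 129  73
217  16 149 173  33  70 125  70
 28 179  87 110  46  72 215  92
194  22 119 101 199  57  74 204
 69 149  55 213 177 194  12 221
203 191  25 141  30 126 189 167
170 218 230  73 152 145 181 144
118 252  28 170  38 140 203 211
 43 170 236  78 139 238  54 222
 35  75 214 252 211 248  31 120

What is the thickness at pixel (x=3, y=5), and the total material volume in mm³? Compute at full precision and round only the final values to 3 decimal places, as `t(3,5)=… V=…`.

t(3,5)=4.090 V=225.007

span = t_max - t_min = 4.81 - 0.44 = 4.370
L(3,5) = 213, L_eff = 1 - 213/255 = 0.164706 (inverted)
t(3,5) = 4.81 - 4.370·0.164706 = 4.090
Σt over all 11·8 pixels = 243923/1020 ≈ 239.1401961
V = pitch²·Σt = 0.97²·243923/1020 = 225.007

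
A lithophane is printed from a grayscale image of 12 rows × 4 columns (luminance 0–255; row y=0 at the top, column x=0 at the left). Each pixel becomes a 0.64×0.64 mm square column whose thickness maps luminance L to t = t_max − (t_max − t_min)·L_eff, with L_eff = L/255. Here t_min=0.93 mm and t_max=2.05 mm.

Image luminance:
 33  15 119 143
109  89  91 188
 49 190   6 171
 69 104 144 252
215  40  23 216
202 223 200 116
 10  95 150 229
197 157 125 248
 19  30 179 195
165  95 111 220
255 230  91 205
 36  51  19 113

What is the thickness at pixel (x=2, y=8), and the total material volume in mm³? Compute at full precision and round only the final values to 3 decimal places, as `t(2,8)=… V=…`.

t(2,8)=1.264 V=29.093

span = t_max - t_min = 2.05 - 0.93 = 1.120
L(2,8) = 179, L_eff = 179/255 = 0.701961
t(2,8) = 2.05 - 1.120·0.701961 = 1.264
Σt over all 12·4 pixels = 452804/6375 ≈ 71.0280784
V = pitch²·Σt = 0.64²·452804/6375 = 29.093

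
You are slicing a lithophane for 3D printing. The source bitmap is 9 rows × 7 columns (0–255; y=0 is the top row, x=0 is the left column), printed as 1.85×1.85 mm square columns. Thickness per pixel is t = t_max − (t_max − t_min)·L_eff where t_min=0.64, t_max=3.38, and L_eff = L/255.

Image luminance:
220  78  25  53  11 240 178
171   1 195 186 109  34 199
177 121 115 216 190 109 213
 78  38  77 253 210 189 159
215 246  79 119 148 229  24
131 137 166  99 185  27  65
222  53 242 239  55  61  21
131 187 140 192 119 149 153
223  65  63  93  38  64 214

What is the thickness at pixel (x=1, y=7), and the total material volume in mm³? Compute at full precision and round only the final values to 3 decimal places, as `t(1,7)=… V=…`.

t(1,7)=1.371 V=418.442

span = t_max - t_min = 3.38 - 0.64 = 2.740
L(1,7) = 187, L_eff = 187/255 = 0.733333
t(1,7) = 3.38 - 2.740·0.733333 = 1.371
Σt over all 9·7 pixels = 259807/2125 ≈ 122.2621176
V = pitch²·Σt = 1.85²·259807/2125 = 418.442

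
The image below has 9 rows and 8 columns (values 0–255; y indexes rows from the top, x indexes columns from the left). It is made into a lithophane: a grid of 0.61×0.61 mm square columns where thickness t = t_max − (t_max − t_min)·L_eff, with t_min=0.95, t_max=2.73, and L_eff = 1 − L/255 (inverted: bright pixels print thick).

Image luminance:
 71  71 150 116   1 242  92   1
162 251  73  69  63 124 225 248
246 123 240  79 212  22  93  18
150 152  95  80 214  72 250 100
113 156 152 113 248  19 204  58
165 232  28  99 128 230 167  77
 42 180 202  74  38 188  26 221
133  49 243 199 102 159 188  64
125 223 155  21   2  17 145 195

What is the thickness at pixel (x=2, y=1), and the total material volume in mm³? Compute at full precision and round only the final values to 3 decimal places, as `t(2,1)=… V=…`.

span = t_max - t_min = 2.73 - 0.95 = 1.780
L(2,1) = 73, L_eff = 1 - 73/255 = 0.713725 (inverted)
t(2,1) = 2.73 - 1.780·0.713725 = 1.460
Σt over all 9·8 pixels = 113231/850 ≈ 133.2129412
V = pitch²·Σt = 0.61²·113231/850 = 49.569

t(2,1)=1.460 V=49.569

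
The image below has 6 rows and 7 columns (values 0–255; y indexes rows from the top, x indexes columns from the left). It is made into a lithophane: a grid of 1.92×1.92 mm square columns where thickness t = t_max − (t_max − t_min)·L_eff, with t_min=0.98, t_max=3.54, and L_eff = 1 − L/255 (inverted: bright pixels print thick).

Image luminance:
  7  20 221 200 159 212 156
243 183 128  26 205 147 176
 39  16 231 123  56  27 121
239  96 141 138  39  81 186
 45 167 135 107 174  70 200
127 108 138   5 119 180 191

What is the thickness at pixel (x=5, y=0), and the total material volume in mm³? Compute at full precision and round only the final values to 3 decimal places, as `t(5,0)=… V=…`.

t(5,0)=3.108 V=350.912

span = t_max - t_min = 3.54 - 0.98 = 2.560
L(5,0) = 212, L_eff = 1 - 212/255 = 0.168627 (inverted)
t(5,0) = 3.54 - 2.560·0.168627 = 3.108
Σt over all 6·7 pixels = 202281/2125 ≈ 95.1910588
V = pitch²·Σt = 1.92²·202281/2125 = 350.912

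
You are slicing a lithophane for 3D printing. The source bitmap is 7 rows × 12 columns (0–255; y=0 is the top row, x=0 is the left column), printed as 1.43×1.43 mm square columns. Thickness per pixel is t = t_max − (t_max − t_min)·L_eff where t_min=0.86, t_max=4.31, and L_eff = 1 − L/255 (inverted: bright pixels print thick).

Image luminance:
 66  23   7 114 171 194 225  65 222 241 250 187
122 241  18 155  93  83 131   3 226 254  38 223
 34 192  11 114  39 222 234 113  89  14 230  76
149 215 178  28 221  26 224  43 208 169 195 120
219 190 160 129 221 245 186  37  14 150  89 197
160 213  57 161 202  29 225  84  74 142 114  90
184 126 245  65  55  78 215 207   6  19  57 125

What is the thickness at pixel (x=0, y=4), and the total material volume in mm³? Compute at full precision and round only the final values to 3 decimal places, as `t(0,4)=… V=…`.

span = t_max - t_min = 4.31 - 0.86 = 3.450
L(0,4) = 219, L_eff = 1 - 219/255 = 0.141176 (inverted)
t(0,4) = 4.31 - 3.450·0.141176 = 3.823
Σt over all 7·12 pixels = 190963/850 ≈ 224.6623529
V = pitch²·Σt = 1.43²·190963/850 = 459.412

t(0,4)=3.823 V=459.412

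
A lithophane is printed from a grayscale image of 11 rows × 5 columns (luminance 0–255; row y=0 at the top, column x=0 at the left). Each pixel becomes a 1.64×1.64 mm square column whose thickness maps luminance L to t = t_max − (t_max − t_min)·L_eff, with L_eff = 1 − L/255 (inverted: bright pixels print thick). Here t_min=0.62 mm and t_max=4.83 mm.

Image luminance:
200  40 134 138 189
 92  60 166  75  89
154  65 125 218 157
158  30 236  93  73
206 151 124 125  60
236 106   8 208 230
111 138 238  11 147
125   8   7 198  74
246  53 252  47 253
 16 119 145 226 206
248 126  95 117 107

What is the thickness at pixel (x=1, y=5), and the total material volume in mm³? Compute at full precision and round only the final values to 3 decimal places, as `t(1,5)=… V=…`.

span = t_max - t_min = 4.83 - 0.62 = 4.210
L(1,5) = 106, L_eff = 1 - 106/255 = 0.584314 (inverted)
t(1,5) = 4.83 - 4.210·0.584314 = 2.370
Σt over all 11·5 pixels = 230917/1500 ≈ 153.9446667
V = pitch²·Σt = 1.64²·230917/1500 = 414.050

t(1,5)=2.370 V=414.050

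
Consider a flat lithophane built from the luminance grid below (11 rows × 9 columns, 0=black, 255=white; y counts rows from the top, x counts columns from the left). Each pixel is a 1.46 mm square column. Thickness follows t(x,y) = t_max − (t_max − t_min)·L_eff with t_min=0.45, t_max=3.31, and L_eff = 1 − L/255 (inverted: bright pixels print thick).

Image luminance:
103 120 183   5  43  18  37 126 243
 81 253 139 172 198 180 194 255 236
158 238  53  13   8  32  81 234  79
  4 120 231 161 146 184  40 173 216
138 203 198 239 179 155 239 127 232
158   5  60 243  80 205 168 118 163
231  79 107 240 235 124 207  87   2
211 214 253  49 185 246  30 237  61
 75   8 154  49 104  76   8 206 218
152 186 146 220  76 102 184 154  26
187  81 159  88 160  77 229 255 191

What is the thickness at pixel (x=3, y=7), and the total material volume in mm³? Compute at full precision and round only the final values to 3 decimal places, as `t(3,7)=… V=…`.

t(3,7)=1.000 V=430.526

span = t_max - t_min = 3.31 - 0.45 = 2.860
L(3,7) = 49, L_eff = 1 - 49/255 = 0.807843 (inverted)
t(3,7) = 3.31 - 2.860·0.807843 = 1.000
Σt over all 11·9 pixels = 5150321/25500 ≈ 201.9733725
V = pitch²·Σt = 1.46²·5150321/25500 = 430.526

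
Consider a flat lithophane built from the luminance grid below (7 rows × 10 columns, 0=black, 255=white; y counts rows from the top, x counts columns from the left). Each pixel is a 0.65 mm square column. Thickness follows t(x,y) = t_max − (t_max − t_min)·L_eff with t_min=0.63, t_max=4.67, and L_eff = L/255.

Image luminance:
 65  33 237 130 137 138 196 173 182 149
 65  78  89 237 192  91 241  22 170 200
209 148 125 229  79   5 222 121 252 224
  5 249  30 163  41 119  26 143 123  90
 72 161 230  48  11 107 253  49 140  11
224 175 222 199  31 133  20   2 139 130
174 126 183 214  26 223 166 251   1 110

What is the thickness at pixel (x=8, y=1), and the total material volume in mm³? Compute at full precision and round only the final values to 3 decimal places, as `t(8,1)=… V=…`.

t(8,1)=1.977 V=76.138

span = t_max - t_min = 4.67 - 0.63 = 4.040
L(8,1) = 170, L_eff = 170/255 = 0.666667
t(8,1) = 4.67 - 4.040·0.666667 = 1.977
Σt over all 7·10 pixels = 2297657/12750 ≈ 180.2083922
V = pitch²·Σt = 0.65²·2297657/12750 = 76.138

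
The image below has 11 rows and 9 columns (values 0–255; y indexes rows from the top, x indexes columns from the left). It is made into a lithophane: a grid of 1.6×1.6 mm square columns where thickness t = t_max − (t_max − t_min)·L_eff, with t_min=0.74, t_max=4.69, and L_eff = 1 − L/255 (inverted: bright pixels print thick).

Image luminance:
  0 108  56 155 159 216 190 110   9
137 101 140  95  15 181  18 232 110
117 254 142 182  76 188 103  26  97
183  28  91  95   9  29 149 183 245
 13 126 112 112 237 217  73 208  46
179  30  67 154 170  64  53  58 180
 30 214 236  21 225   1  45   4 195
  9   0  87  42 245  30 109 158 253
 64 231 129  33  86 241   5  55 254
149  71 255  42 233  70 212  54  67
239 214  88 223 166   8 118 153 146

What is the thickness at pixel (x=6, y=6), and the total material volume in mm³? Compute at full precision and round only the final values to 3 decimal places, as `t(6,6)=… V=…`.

span = t_max - t_min = 4.69 - 0.74 = 3.950
L(6,6) = 45, L_eff = 1 - 45/255 = 0.823529 (inverted)
t(6,6) = 4.69 - 3.950·0.823529 = 1.437
Σt over all 11·9 pixels = 109069/425 ≈ 256.6329412
V = pitch²·Σt = 1.6²·109069/425 = 656.980

t(6,6)=1.437 V=656.980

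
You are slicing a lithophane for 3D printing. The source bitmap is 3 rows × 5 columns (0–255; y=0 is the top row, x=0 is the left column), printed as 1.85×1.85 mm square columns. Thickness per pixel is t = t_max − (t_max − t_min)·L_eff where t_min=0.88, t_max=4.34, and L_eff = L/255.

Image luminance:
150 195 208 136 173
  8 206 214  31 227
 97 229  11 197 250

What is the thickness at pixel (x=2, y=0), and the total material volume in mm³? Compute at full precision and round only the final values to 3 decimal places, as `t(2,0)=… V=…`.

t(2,0)=1.518 V=114.510

span = t_max - t_min = 4.34 - 0.88 = 3.460
L(2,0) = 208, L_eff = 208/255 = 0.815686
t(2,0) = 4.34 - 3.460·0.815686 = 1.518
Σt over all 3·5 pixels = 426589/12750 ≈ 33.4579608
V = pitch²·Σt = 1.85²·426589/12750 = 114.510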